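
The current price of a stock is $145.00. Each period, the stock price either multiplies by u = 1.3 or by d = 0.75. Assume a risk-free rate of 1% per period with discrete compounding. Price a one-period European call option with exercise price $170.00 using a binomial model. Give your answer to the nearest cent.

Risk-neutral probability p = (1 + 0.01 − 0.75)/(1.3 − 0.75) = 0.2600/0.5500 = 0.4727
Terminal stock prices: S_u = 188.5, S_d = 108.8
Terminal payoffs (S − K): max(18.5, 0) = 18.5, max(-61.25, 0) = 0
Node 0 (S = 145): V_0 = 1/1.01·[0.4727·18.5000 + 0.5273·0.0000] = 8.6589

$8.66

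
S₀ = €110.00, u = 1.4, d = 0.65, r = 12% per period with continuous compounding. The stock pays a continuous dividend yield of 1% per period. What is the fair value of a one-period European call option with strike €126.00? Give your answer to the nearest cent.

Per-period risk-free factor R = e^0.12 = 1.1275; dividend-adjusted growth = e^(0.12−0.01) = 1.1163.
Risk-neutral probability p = (1.1163 − 0.65)/(1.4 − 0.65) = 0.4663/0.7500 = 0.6217
Terminal stock prices: S_u = 154, S_d = 71.5
Terminal payoffs (S − K): max(28, 0) = 28, max(-54.5, 0) = 0
Node 0 (S = 110): V_0 = e^(−0.12)·[0.6217·28.0000 + 0.3783·0.0000] = 15.4393

€15.44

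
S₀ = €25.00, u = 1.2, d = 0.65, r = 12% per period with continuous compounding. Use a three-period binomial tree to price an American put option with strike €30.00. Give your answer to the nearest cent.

€5.00

Risk-neutral probability p = (e^0.12 − 0.65)/(1.2 − 0.65) = 0.4775/0.5500 = 0.8682
Terminal stock prices: S_uuu = 43.2, S_uud = 23.4, S_udd = 12.68, S_ddd = 6.866
Terminal payoffs (K − S): max(-13.2, 0) = 0, max(6.6, 0) = 6.6, max(17.32, 0) = 17.32, max(23.13, 0) = 23.13
Node uu (S = 36): continuation = e^(−0.12)·[0.8682·0.0000 + 0.1318·6.6000] = 0.7717; exercise value = 0.0000 ≤ continuation, so V_uu = 0.7717
Node ud (S = 19.5): continuation = e^(−0.12)·[0.8682·6.6000 + 0.1318·17.3250] = 7.1076; exercise value = 10.5000 > continuation, so V_ud = 10.5000 (exercise)
Node dd (S = 10.56): continuation = e^(−0.12)·[0.8682·17.3250 + 0.1318·23.1344] = 16.0451; exercise value = 19.4375 > continuation, so V_dd = 19.4375 (exercise)
Node u (S = 30): continuation = e^(−0.12)·[0.8682·0.7717 + 0.1318·10.5000] = 1.8218; exercise value = 0.0000 ≤ continuation, so V_u = 1.8218
Node d (S = 16.25): continuation = e^(−0.12)·[0.8682·10.5000 + 0.1318·19.4375] = 10.3576; exercise value = 13.7500 > continuation, so V_d = 13.7500 (exercise)
Node 0 (S = 25): continuation = e^(−0.12)·[0.8682·1.8218 + 0.1318·13.7500] = 3.0104; exercise value = 5.0000 > continuation, so V_0 = 5.0000 (exercise)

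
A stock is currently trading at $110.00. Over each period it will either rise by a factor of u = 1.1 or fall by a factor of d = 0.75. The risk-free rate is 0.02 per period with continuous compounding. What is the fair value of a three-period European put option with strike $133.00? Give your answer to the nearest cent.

Risk-neutral probability p = (e^0.02 − 0.75)/(1.1 − 0.75) = 0.2702/0.3500 = 0.7720
Terminal stock prices: S_uuu = 146.4, S_uud = 99.83, S_udd = 68.06, S_ddd = 46.41
Terminal payoffs (K − S): max(-13.41, 0) = 0, max(33.17, 0) = 33.17, max(64.94, 0) = 64.94, max(86.59, 0) = 86.59
Node uu (S = 133.1): V_uu = e^(−0.02)·[0.7720·0.0000 + 0.2280·33.1750] = 7.4140
Node ud (S = 90.75): V_ud = e^(−0.02)·[0.7720·33.1750 + 0.2280·64.9375] = 39.6164
Node dd (S = 61.88): V_dd = e^(−0.02)·[0.7720·64.9375 + 0.2280·86.5938] = 68.4914
Node u (S = 121): V_u = e^(−0.02)·[0.7720·7.4140 + 0.2280·39.6164] = 14.4638
Node d (S = 82.5): V_d = e^(−0.02)·[0.7720·39.6164 + 0.2280·68.4914] = 45.2850
Node 0 (S = 110): V_0 = e^(−0.02)·[0.7720·14.4638 + 0.2280·45.2850] = 21.0654

$21.07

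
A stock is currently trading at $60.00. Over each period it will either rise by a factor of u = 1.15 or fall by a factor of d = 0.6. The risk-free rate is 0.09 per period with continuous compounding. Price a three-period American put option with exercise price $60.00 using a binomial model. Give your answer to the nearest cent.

$4.42

Risk-neutral probability p = (e^0.09 − 0.6)/(1.15 − 0.6) = 0.4942/0.5500 = 0.8985
Terminal stock prices: S_uuu = 91.25, S_uud = 47.61, S_udd = 24.84, S_ddd = 12.96
Terminal payoffs (K − S): max(-31.25, 0) = 0, max(12.39, 0) = 12.39, max(35.16, 0) = 35.16, max(47.04, 0) = 47.04
Node uu (S = 79.35): continuation = e^(−0.09)·[0.8985·0.0000 + 0.1015·12.3900] = 1.1494; exercise value = 0.0000 ≤ continuation, so V_uu = 1.1494
Node ud (S = 41.4): continuation = e^(−0.09)·[0.8985·12.3900 + 0.1015·35.1600] = 13.4359; exercise value = 18.6000 > continuation, so V_ud = 18.6000 (exercise)
Node dd (S = 21.6): continuation = e^(−0.09)·[0.8985·35.1600 + 0.1015·47.0400] = 33.2359; exercise value = 38.4000 > continuation, so V_dd = 38.4000 (exercise)
Node u (S = 69): continuation = e^(−0.09)·[0.8985·1.1494 + 0.1015·18.6000] = 2.6692; exercise value = 0.0000 ≤ continuation, so V_u = 2.6692
Node d (S = 36): continuation = e^(−0.09)·[0.8985·18.6000 + 0.1015·38.4000] = 18.8359; exercise value = 24.0000 > continuation, so V_d = 24.0000 (exercise)
Node 0 (S = 60): continuation = e^(−0.09)·[0.8985·2.6692 + 0.1015·24.0000] = 4.4183; exercise value = 0.0000 ≤ continuation, so V_0 = 4.4183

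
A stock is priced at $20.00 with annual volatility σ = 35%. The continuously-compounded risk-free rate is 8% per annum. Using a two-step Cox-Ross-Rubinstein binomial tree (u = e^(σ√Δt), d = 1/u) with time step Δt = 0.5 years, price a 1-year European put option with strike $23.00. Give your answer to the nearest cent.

$3.68

CRR parameters: u = e^(σ√Δt) = e^(0.35·√0.5) = 1.2808, d = 1/u = 0.7808
Per-period rate: rΔt = 0.08·0.5 = 0.04, so R = e^0.04 = 1.0408
Risk-neutral probability p = (e^0.04 − 0.7808)/(1.2808 − 0.7808) = 0.2601/0.5000 = 0.5201
Terminal stock prices: S_uu = 32.81, S_ud = 20, S_dd = 12.19
Terminal payoffs (K − S): max(-9.809, 0) = 0, max(3, 0) = 3, max(10.81, 0) = 10.81
Node u (S = 25.62): V_u = e^(−0.04)·[0.5201·0.0000 + 0.4799·3.0000] = 1.3834
Node d (S = 15.62): V_d = e^(−0.04)·[0.5201·3.0000 + 0.4799·10.8083] = 6.4830
Node 0 (S = 20): V_0 = e^(−0.04)·[0.5201·1.3834 + 0.4799·6.4830] = 3.6807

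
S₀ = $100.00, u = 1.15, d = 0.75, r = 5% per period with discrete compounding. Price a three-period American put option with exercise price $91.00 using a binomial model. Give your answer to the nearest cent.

$4.87

Risk-neutral probability p = (1 + 0.05 − 0.75)/(1.15 − 0.75) = 0.3000/0.4000 = 0.7500
Terminal stock prices: S_uuu = 152.1, S_uud = 99.19, S_udd = 64.69, S_ddd = 42.19
Terminal payoffs (K − S): max(-61.09, 0) = 0, max(-8.187, 0) = 0, max(26.31, 0) = 26.31, max(48.81, 0) = 48.81
Node uu (S = 132.2): continuation = 1/1.05·[0.7500·0.0000 + 0.2500·0.0000] = 0.0000; exercise value = 0.0000 ≤ continuation, so V_uu = 0.0000
Node ud (S = 86.25): continuation = 1/1.05·[0.7500·0.0000 + 0.2500·26.3125] = 6.2649; exercise value = 4.7500 ≤ continuation, so V_ud = 6.2649
Node dd (S = 56.25): continuation = 1/1.05·[0.7500·26.3125 + 0.2500·48.8125] = 30.4167; exercise value = 34.7500 > continuation, so V_dd = 34.7500 (exercise)
Node u (S = 115): continuation = 1/1.05·[0.7500·0.0000 + 0.2500·6.2649] = 1.4916; exercise value = 0.0000 ≤ continuation, so V_u = 1.4916
Node d (S = 75): continuation = 1/1.05·[0.7500·6.2649 + 0.2500·34.7500] = 12.7487; exercise value = 16.0000 > continuation, so V_d = 16.0000 (exercise)
Node 0 (S = 100): continuation = 1/1.05·[0.7500·1.4916 + 0.2500·16.0000] = 4.8750; exercise value = 0.0000 ≤ continuation, so V_0 = 4.8750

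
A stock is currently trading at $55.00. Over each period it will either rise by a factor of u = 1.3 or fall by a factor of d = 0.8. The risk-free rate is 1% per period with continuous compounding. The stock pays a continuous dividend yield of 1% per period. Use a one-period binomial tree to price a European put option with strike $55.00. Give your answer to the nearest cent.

Per-period risk-free factor R = e^0.01 = 1.0101; dividend-adjusted growth = e^(0.01−0.01) = 1.0000.
Risk-neutral probability p = (1.0000 − 0.8)/(1.3 − 0.8) = 0.2000/0.5000 = 0.4000
Terminal stock prices: S_u = 71.5, S_d = 44
Terminal payoffs (K − S): max(-16.5, 0) = 0, max(11, 0) = 11
Node 0 (S = 55): V_0 = e^(−0.01)·[0.4000·0.0000 + 0.6000·11.0000] = 6.5343

$6.53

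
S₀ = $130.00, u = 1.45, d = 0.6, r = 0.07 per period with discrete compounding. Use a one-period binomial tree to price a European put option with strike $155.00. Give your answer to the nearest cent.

Risk-neutral probability p = (1 + 0.07 − 0.6)/(1.45 − 0.6) = 0.4700/0.8500 = 0.5529
Terminal stock prices: S_u = 188.5, S_d = 78
Terminal payoffs (K − S): max(-33.5, 0) = 0, max(77, 0) = 77
Node 0 (S = 130): V_0 = 1/1.07·[0.5529·0.0000 + 0.4471·77.0000] = 32.1715

$32.17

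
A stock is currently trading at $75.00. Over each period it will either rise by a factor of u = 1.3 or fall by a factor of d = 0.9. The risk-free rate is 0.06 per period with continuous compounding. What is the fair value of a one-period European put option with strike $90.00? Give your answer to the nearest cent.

$12.62

Risk-neutral probability p = (e^0.06 − 0.9)/(1.3 − 0.9) = 0.1618/0.4000 = 0.4046
Terminal stock prices: S_u = 97.5, S_d = 67.5
Terminal payoffs (K − S): max(-7.5, 0) = 0, max(22.5, 0) = 22.5
Node 0 (S = 75): V_0 = e^(−0.06)·[0.4046·0.0000 + 0.5954·22.5000] = 12.6165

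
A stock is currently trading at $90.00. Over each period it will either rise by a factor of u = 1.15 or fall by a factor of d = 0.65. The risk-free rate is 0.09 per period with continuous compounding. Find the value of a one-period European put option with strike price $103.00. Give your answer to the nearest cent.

Risk-neutral probability p = (e^0.09 − 0.65)/(1.15 − 0.65) = 0.4442/0.5000 = 0.8883
Terminal stock prices: S_u = 103.5, S_d = 58.5
Terminal payoffs (K − S): max(-0.5, 0) = 0, max(44.5, 0) = 44.5
Node 0 (S = 90): V_0 = e^(−0.09)·[0.8883·0.0000 + 0.1117·44.5000] = 4.5409

$4.54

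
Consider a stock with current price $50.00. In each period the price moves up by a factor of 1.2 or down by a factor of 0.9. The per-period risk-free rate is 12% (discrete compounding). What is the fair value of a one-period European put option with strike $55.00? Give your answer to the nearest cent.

$2.38

Risk-neutral probability p = (1 + 0.12 − 0.9)/(1.2 − 0.9) = 0.2200/0.3000 = 0.7333
Terminal stock prices: S_u = 60, S_d = 45
Terminal payoffs (K − S): max(-5, 0) = 0, max(10, 0) = 10
Node 0 (S = 50): V_0 = 1/1.12·[0.7333·0.0000 + 0.2667·10.0000] = 2.3810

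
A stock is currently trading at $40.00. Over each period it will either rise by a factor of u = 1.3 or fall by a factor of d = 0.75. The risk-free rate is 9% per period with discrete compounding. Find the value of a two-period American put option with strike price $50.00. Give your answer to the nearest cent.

Risk-neutral probability p = (1 + 0.09 − 0.75)/(1.3 − 0.75) = 0.3400/0.5500 = 0.6182
Terminal stock prices: S_uu = 67.6, S_ud = 39, S_dd = 22.5
Terminal payoffs (K − S): max(-17.6, 0) = 0, max(11, 0) = 11, max(27.5, 0) = 27.5
Node u (S = 52): continuation = 1/1.09·[0.6182·0.0000 + 0.3818·11.0000] = 3.8532; exercise value = 0.0000 ≤ continuation, so V_u = 3.8532
Node d (S = 30): continuation = 1/1.09·[0.6182·11.0000 + 0.3818·27.5000] = 15.8716; exercise value = 20.0000 > continuation, so V_d = 20.0000 (exercise)
Node 0 (S = 40): continuation = 1/1.09·[0.6182·3.8532 + 0.3818·20.0000] = 9.1911; exercise value = 10.0000 > continuation, so V_0 = 10.0000 (exercise)

$10.00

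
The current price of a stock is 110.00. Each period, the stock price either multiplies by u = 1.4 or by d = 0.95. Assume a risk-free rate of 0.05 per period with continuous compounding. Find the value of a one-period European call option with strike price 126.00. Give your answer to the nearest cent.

5.99

Risk-neutral probability p = (e^0.05 − 0.95)/(1.4 − 0.95) = 0.1013/0.4500 = 0.2250
Terminal stock prices: S_u = 154, S_d = 104.5
Terminal payoffs (S − K): max(28, 0) = 28, max(-21.5, 0) = 0
Node 0 (S = 110): V_0 = e^(−0.05)·[0.2250·28.0000 + 0.7750·0.0000] = 5.9940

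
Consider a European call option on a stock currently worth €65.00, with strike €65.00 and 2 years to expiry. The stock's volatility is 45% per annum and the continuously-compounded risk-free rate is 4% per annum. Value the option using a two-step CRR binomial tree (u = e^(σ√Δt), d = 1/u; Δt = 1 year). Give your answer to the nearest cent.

CRR parameters: u = e^(σ√Δt) = e^(0.45·√1) = 1.5683, d = 1/u = 0.6376
Per-period rate: rΔt = 0.04·1 = 0.04, so R = e^0.04 = 1.0408
Risk-neutral probability p = (e^0.04 − 0.6376)/(1.5683 − 0.6376) = 0.4032/0.9307 = 0.4332
Terminal stock prices: S_uu = 159.9, S_ud = 65, S_dd = 26.43
Terminal payoffs (S − K): max(94.87, 0) = 94.87, max(0, 0) = 0, max(-38.57, 0) = 0
Node u (S = 101.9): V_u = e^(−0.04)·[0.4332·94.8742 + 0.5668·0.0000] = 39.4890
Node d (S = 41.45): V_d = e^(−0.04)·[0.4332·0.0000 + 0.5668·0.0000] = 0.0000
Node 0 (S = 65): V_0 = e^(−0.04)·[0.4332·39.4890 + 0.5668·0.0000] = 16.4363

€16.44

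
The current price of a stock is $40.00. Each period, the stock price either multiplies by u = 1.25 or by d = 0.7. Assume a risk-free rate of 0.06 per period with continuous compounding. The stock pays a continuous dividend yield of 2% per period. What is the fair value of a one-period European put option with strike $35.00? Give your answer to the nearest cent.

Per-period risk-free factor R = e^0.06 = 1.0618; dividend-adjusted growth = e^(0.06−0.02) = 1.0408.
Risk-neutral probability p = (1.0408 − 0.7)/(1.25 − 0.7) = 0.3408/0.5500 = 0.6197
Terminal stock prices: S_u = 50, S_d = 28
Terminal payoffs (K − S): max(-15, 0) = 0, max(7, 0) = 7
Node 0 (S = 40): V_0 = e^(−0.06)·[0.6197·0.0000 + 0.3803·7.0000] = 2.5074

$2.51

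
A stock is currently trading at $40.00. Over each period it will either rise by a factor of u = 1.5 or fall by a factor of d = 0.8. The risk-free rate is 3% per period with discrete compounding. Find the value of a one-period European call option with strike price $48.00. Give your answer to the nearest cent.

Risk-neutral probability p = (1 + 0.03 − 0.8)/(1.5 − 0.8) = 0.2300/0.7000 = 0.3286
Terminal stock prices: S_u = 60, S_d = 32
Terminal payoffs (S − K): max(12, 0) = 12, max(-16, 0) = 0
Node 0 (S = 40): V_0 = 1/1.03·[0.3286·12.0000 + 0.6714·0.0000] = 3.8280

$3.83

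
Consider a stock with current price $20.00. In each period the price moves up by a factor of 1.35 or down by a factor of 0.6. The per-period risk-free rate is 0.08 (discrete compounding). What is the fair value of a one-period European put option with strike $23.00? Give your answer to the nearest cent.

$3.67

Risk-neutral probability p = (1 + 0.08 − 0.6)/(1.35 − 0.6) = 0.4800/0.7500 = 0.6400
Terminal stock prices: S_u = 27, S_d = 12
Terminal payoffs (K − S): max(-4, 0) = 0, max(11, 0) = 11
Node 0 (S = 20): V_0 = 1/1.08·[0.6400·0.0000 + 0.3600·11.0000] = 3.6667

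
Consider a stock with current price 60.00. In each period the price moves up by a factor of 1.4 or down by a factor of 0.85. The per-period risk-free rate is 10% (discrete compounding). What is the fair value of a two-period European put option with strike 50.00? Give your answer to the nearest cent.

1.64

Risk-neutral probability p = (1 + 0.1 − 0.85)/(1.4 − 0.85) = 0.2500/0.5500 = 0.4545
Terminal stock prices: S_uu = 117.6, S_ud = 71.4, S_dd = 43.35
Terminal payoffs (K − S): max(-67.6, 0) = 0, max(-21.4, 0) = 0, max(6.65, 0) = 6.65
Node u (S = 84): V_u = 1/1.1·[0.4545·0.0000 + 0.5455·0.0000] = 0.0000
Node d (S = 51): V_d = 1/1.1·[0.4545·0.0000 + 0.5455·6.6500] = 3.2975
Node 0 (S = 60): V_0 = 1/1.1·[0.4545·0.0000 + 0.5455·3.2975] = 1.6351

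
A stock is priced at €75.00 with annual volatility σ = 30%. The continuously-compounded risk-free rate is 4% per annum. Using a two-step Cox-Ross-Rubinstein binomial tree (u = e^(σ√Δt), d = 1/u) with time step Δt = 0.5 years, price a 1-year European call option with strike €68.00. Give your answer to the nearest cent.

€14.32

CRR parameters: u = e^(σ√Δt) = e^(0.3·√0.5) = 1.2363, d = 1/u = 0.8089
Per-period rate: rΔt = 0.04·0.5 = 0.02, so R = e^0.02 = 1.0202
Risk-neutral probability p = (e^0.02 − 0.8089)/(1.2363 − 0.8089) = 0.2113/0.4275 = 0.4944
Terminal stock prices: S_uu = 114.6, S_ud = 75, S_dd = 49.07
Terminal payoffs (S − K): max(46.63, 0) = 46.63, max(7, 0) = 7, max(-18.93, 0) = 0
Node u (S = 92.72): V_u = e^(−0.02)·[0.4944·46.6349 + 0.5056·7.0000] = 26.0698
Node d (S = 60.66): V_d = e^(−0.02)·[0.4944·7.0000 + 0.5056·0.0000] = 3.3924
Node 0 (S = 75): V_0 = e^(−0.02)·[0.4944·26.0698 + 0.5056·3.3924] = 14.3155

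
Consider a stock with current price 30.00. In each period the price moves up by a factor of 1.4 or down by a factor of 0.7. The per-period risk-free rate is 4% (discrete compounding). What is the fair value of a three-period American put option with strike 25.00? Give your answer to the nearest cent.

Risk-neutral probability p = (1 + 0.04 − 0.7)/(1.4 − 0.7) = 0.3400/0.7000 = 0.4857
Terminal stock prices: S_uuu = 82.32, S_uud = 41.16, S_udd = 20.58, S_ddd = 10.29
Terminal payoffs (K − S): max(-57.32, 0) = 0, max(-16.16, 0) = 0, max(4.42, 0) = 4.42, max(14.71, 0) = 14.71
Node uu (S = 58.8): continuation = 1/1.04·[0.4857·0.0000 + 0.5143·0.0000] = 0.0000; exercise value = 0.0000 ≤ continuation, so V_uu = 0.0000
Node ud (S = 29.4): continuation = 1/1.04·[0.4857·0.0000 + 0.5143·4.4200] = 2.1857; exercise value = 0.0000 ≤ continuation, so V_ud = 2.1857
Node dd (S = 14.7): continuation = 1/1.04·[0.4857·4.4200 + 0.5143·14.7100] = 9.3385; exercise value = 10.3000 > continuation, so V_dd = 10.3000 (exercise)
Node u (S = 42): continuation = 1/1.04·[0.4857·0.0000 + 0.5143·2.1857] = 1.0808; exercise value = 0.0000 ≤ continuation, so V_u = 1.0808
Node d (S = 21): continuation = 1/1.04·[0.4857·2.1857 + 0.5143·10.3000] = 6.1142; exercise value = 4.0000 ≤ continuation, so V_d = 6.1142
Node 0 (S = 30): continuation = 1/1.04·[0.4857·1.0808 + 0.5143·6.1142] = 3.5283; exercise value = 0.0000 ≤ continuation, so V_0 = 3.5283

3.53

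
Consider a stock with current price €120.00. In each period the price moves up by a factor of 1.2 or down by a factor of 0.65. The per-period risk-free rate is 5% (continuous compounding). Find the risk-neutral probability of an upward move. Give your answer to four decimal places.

Risk-neutral probability p = (e^0.05 − 0.65)/(1.2 − 0.65) = 0.4013/0.5500 = 0.7296

p = 0.7296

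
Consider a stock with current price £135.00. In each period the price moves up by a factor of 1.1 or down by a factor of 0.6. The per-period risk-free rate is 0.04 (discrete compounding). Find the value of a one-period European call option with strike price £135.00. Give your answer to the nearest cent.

£11.42

Risk-neutral probability p = (1 + 0.04 − 0.6)/(1.1 − 0.6) = 0.4400/0.5000 = 0.8800
Terminal stock prices: S_u = 148.5, S_d = 81
Terminal payoffs (S − K): max(13.5, 0) = 13.5, max(-54, 0) = 0
Node 0 (S = 135): V_0 = 1/1.04·[0.8800·13.5000 + 0.1200·0.0000] = 11.4231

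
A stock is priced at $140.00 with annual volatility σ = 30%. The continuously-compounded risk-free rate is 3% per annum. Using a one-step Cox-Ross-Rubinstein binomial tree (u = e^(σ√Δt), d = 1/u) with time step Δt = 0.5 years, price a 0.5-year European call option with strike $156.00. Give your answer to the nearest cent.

CRR parameters: u = e^(σ√Δt) = e^(0.3·√0.5) = 1.2363, d = 1/u = 0.8089
Per-period rate: rΔt = 0.03·0.5 = 0.015, so R = e^0.015 = 1.0151
Risk-neutral probability p = (e^0.015 − 0.8089)/(1.2363 − 0.8089) = 0.2063/0.4275 = 0.4825
Terminal stock prices: S_u = 173.1, S_d = 113.2
Terminal payoffs (S − K): max(17.08, 0) = 17.08, max(-42.76, 0) = 0
Node 0 (S = 140): V_0 = e^(−0.015)·[0.4825·17.0836 + 0.5175·0.0000] = 8.1205

$8.12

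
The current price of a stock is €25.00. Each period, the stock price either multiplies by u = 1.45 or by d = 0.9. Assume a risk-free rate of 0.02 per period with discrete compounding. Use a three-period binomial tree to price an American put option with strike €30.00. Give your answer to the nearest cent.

Risk-neutral probability p = (1 + 0.02 − 0.9)/(1.45 − 0.9) = 0.1200/0.5500 = 0.2182
Terminal stock prices: S_uuu = 76.22, S_uud = 47.31, S_udd = 29.36, S_ddd = 18.23
Terminal payoffs (K − S): max(-46.22, 0) = 0, max(-17.31, 0) = 0, max(0.6375, 0) = 0.6375, max(11.77, 0) = 11.77
Node uu (S = 52.56): continuation = 1/1.02·[0.2182·0.0000 + 0.7818·0.0000] = 0.0000; exercise value = 0.0000 ≤ continuation, so V_uu = 0.0000
Node ud (S = 32.62): continuation = 1/1.02·[0.2182·0.0000 + 0.7818·0.6375] = 0.4886; exercise value = 0.0000 ≤ continuation, so V_ud = 0.4886
Node dd (S = 20.25): continuation = 1/1.02·[0.2182·0.6375 + 0.7818·11.7750] = 9.1618; exercise value = 9.7500 > continuation, so V_dd = 9.7500 (exercise)
Node u (S = 36.25): continuation = 1/1.02·[0.2182·0.0000 + 0.7818·0.4886] = 0.3745; exercise value = 0.0000 ≤ continuation, so V_u = 0.3745
Node d (S = 22.5): continuation = 1/1.02·[0.2182·0.4886 + 0.7818·9.7500] = 7.5778; exercise value = 7.5000 ≤ continuation, so V_d = 7.5778
Node 0 (S = 25): continuation = 1/1.02·[0.2182·0.3745 + 0.7818·7.5778] = 5.8884; exercise value = 5.0000 ≤ continuation, so V_0 = 5.8884

€5.89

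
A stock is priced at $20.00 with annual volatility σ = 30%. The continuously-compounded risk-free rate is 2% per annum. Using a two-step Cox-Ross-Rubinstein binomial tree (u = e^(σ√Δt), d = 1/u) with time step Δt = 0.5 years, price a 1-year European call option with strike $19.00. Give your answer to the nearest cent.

$3.00

CRR parameters: u = e^(σ√Δt) = e^(0.3·√0.5) = 1.2363, d = 1/u = 0.8089
Per-period rate: rΔt = 0.02·0.5 = 0.01, so R = e^0.01 = 1.0101
Risk-neutral probability p = (e^0.01 − 0.8089)/(1.2363 − 0.8089) = 0.2012/0.4275 = 0.4707
Terminal stock prices: S_uu = 30.57, S_ud = 20, S_dd = 13.09
Terminal payoffs (S − K): max(11.57, 0) = 11.57, max(1, 0) = 1, max(-5.915, 0) = 0
Node u (S = 24.73): V_u = e^(−0.01)·[0.4707·11.5693 + 0.5293·1.0000] = 5.9153
Node d (S = 16.18): V_d = e^(−0.01)·[0.4707·1.0000 + 0.5293·0.0000] = 0.4660
Node 0 (S = 20): V_0 = e^(−0.01)·[0.4707·5.9153 + 0.5293·0.4660] = 3.0007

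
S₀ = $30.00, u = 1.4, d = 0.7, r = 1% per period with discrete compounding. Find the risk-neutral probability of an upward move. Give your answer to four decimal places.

p = 0.4429

Risk-neutral probability p = (1 + 0.01 − 0.7)/(1.4 − 0.7) = 0.3100/0.7000 = 0.4429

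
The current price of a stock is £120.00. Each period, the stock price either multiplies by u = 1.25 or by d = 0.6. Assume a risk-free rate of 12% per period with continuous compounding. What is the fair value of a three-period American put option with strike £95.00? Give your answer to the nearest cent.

Risk-neutral probability p = (e^0.12 − 0.6)/(1.25 − 0.6) = 0.5275/0.6500 = 0.8115
Terminal stock prices: S_uuu = 234.4, S_uud = 112.5, S_udd = 54, S_ddd = 25.92
Terminal payoffs (K − S): max(-139.4, 0) = 0, max(-17.5, 0) = 0, max(41, 0) = 41, max(69.08, 0) = 69.08
Node uu (S = 187.5): continuation = e^(−0.12)·[0.8115·0.0000 + 0.1885·0.0000] = 0.0000; exercise value = 0.0000 ≤ continuation, so V_uu = 0.0000
Node ud (S = 90): continuation = e^(−0.12)·[0.8115·0.0000 + 0.1885·41.0000] = 6.8533; exercise value = 5.0000 ≤ continuation, so V_ud = 6.8533
Node dd (S = 43.2): continuation = e^(−0.12)·[0.8115·41.0000 + 0.1885·69.0800] = 41.0574; exercise value = 51.8000 > continuation, so V_dd = 51.8000 (exercise)
Node u (S = 150): continuation = e^(−0.12)·[0.8115·0.0000 + 0.1885·6.8533] = 1.1456; exercise value = 0.0000 ≤ continuation, so V_u = 1.1456
Node d (S = 72): continuation = e^(−0.12)·[0.8115·6.8533 + 0.1885·51.8000] = 13.5914; exercise value = 23.0000 > continuation, so V_d = 23.0000 (exercise)
Node 0 (S = 120): continuation = e^(−0.12)·[0.8115·1.1456 + 0.1885·23.0000] = 4.6691; exercise value = 0.0000 ≤ continuation, so V_0 = 4.6691

£4.67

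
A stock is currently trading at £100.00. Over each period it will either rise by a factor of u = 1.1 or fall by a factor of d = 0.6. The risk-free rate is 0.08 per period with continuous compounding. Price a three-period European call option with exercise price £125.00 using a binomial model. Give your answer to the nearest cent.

Risk-neutral probability p = (e^0.08 − 0.6)/(1.1 − 0.6) = 0.4833/0.5000 = 0.9666
Terminal stock prices: S_uuu = 133.1, S_uud = 72.6, S_udd = 39.6, S_ddd = 21.6
Terminal payoffs (S − K): max(8.1, 0) = 8.1, max(-52.4, 0) = 0, max(-85.4, 0) = 0, max(-103.4, 0) = 0
Node uu (S = 121): V_uu = e^(−0.08)·[0.9666·8.1000 + 0.0334·0.0000] = 7.2273
Node ud (S = 66): V_ud = e^(−0.08)·[0.9666·0.0000 + 0.0334·0.0000] = 0.0000
Node dd (S = 36): V_dd = e^(−0.08)·[0.9666·0.0000 + 0.0334·0.0000] = 0.0000
Node u (S = 110): V_u = e^(−0.08)·[0.9666·7.2273 + 0.0334·0.0000] = 6.4486
Node d (S = 60): V_d = e^(−0.08)·[0.9666·0.0000 + 0.0334·0.0000] = 0.0000
Node 0 (S = 100): V_0 = e^(−0.08)·[0.9666·6.4486 + 0.0334·0.0000] = 5.7539

£5.75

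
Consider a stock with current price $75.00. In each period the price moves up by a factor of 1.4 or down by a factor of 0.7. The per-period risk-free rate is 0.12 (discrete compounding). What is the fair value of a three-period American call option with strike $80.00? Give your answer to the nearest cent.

$26.38

Risk-neutral probability p = (1 + 0.12 − 0.7)/(1.4 − 0.7) = 0.4200/0.7000 = 0.6000
Terminal stock prices: S_uuu = 205.8, S_uud = 102.9, S_udd = 51.45, S_ddd = 25.72
Terminal payoffs (S − K): max(125.8, 0) = 125.8, max(22.9, 0) = 22.9, max(-28.55, 0) = 0, max(-54.28, 0) = 0
Node uu (S = 147): continuation = 1/1.12·[0.6000·125.8000 + 0.4000·22.9000] = 75.5714; exercise value = 67.0000 ≤ continuation, so V_uu = 75.5714
Node ud (S = 73.5): continuation = 1/1.12·[0.6000·22.9000 + 0.4000·0.0000] = 12.2679; exercise value = 0.0000 ≤ continuation, so V_ud = 12.2679
Node dd (S = 36.75): continuation = 1/1.12·[0.6000·0.0000 + 0.4000·0.0000] = 0.0000; exercise value = 0.0000 ≤ continuation, so V_dd = 0.0000
Node u (S = 105): continuation = 1/1.12·[0.6000·75.5714 + 0.4000·12.2679] = 44.8661; exercise value = 25.0000 ≤ continuation, so V_u = 44.8661
Node d (S = 52.5): continuation = 1/1.12·[0.6000·12.2679 + 0.4000·0.0000] = 6.5721; exercise value = 0.0000 ≤ continuation, so V_d = 6.5721
Node 0 (S = 75): continuation = 1/1.12·[0.6000·44.8661 + 0.4000·6.5721] = 26.3826; exercise value = 0.0000 ≤ continuation, so V_0 = 26.3826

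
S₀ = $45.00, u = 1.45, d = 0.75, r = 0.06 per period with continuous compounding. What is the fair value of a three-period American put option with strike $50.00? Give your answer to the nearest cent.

Risk-neutral probability p = (e^0.06 − 0.75)/(1.45 − 0.75) = 0.3118/0.7000 = 0.4455
Terminal stock prices: S_uuu = 137.2, S_uud = 70.96, S_udd = 36.7, S_ddd = 18.98
Terminal payoffs (K − S): max(-87.19, 0) = 0, max(-20.96, 0) = 0, max(13.3, 0) = 13.3, max(31.02, 0) = 31.02
Node uu (S = 94.61): continuation = e^(−0.06)·[0.4455·0.0000 + 0.5545·0.0000] = 0.0000; exercise value = 0.0000 ≤ continuation, so V_uu = 0.0000
Node ud (S = 48.94): continuation = e^(−0.06)·[0.4455·0.0000 + 0.5545·13.2969] = 6.9440; exercise value = 1.0625 ≤ continuation, so V_ud = 6.9440
Node dd (S = 25.31): continuation = e^(−0.06)·[0.4455·13.2969 + 0.5545·31.0156] = 21.7757; exercise value = 24.6875 > continuation, so V_dd = 24.6875 (exercise)
Node u (S = 65.25): continuation = e^(−0.06)·[0.4455·0.0000 + 0.5545·6.9440] = 3.6263; exercise value = 0.0000 ≤ continuation, so V_u = 3.6263
Node d (S = 33.75): continuation = e^(−0.06)·[0.4455·6.9440 + 0.5545·24.6875] = 15.8057; exercise value = 16.2500 > continuation, so V_d = 16.2500 (exercise)
Node 0 (S = 45): continuation = e^(−0.06)·[0.4455·3.6263 + 0.5545·16.2500] = 10.0076; exercise value = 5.0000 ≤ continuation, so V_0 = 10.0076

$10.01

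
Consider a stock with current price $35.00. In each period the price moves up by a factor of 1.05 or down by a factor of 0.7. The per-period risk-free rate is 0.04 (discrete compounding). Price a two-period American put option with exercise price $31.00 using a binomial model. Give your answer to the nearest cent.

Risk-neutral probability p = (1 + 0.04 − 0.7)/(1.05 − 0.7) = 0.3400/0.3500 = 0.9714
Terminal stock prices: S_uu = 38.59, S_ud = 25.72, S_dd = 17.15
Terminal payoffs (K − S): max(-7.587, 0) = 0, max(5.275, 0) = 5.275, max(13.85, 0) = 13.85
Node u (S = 36.75): continuation = 1/1.04·[0.9714·0.0000 + 0.0286·5.2750] = 0.1449; exercise value = 0.0000 ≤ continuation, so V_u = 0.1449
Node d (S = 24.5): continuation = 1/1.04·[0.9714·5.2750 + 0.0286·13.8500] = 5.3077; exercise value = 6.5000 > continuation, so V_d = 6.5000 (exercise)
Node 0 (S = 35): continuation = 1/1.04·[0.9714·0.1449 + 0.0286·6.5000] = 0.3139; exercise value = 0.0000 ≤ continuation, so V_0 = 0.3139

$0.31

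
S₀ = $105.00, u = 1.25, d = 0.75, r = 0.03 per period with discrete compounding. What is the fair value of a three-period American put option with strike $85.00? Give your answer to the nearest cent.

$6.95

Risk-neutral probability p = (1 + 0.03 − 0.75)/(1.25 − 0.75) = 0.2800/0.5000 = 0.5600
Terminal stock prices: S_uuu = 205.1, S_uud = 123, S_udd = 73.83, S_ddd = 44.3
Terminal payoffs (K − S): max(-120.1, 0) = 0, max(-38.05, 0) = 0, max(11.17, 0) = 11.17, max(40.7, 0) = 40.7
Node uu (S = 164.1): continuation = 1/1.03·[0.5600·0.0000 + 0.4400·0.0000] = 0.0000; exercise value = 0.0000 ≤ continuation, so V_uu = 0.0000
Node ud (S = 98.44): continuation = 1/1.03·[0.5600·0.0000 + 0.4400·11.1719] = 4.7725; exercise value = 0.0000 ≤ continuation, so V_ud = 4.7725
Node dd (S = 59.06): continuation = 1/1.03·[0.5600·11.1719 + 0.4400·40.7031] = 23.4618; exercise value = 25.9375 > continuation, so V_dd = 25.9375 (exercise)
Node u (S = 131.2): continuation = 1/1.03·[0.5600·0.0000 + 0.4400·4.7725] = 2.0387; exercise value = 0.0000 ≤ continuation, so V_u = 2.0387
Node d (S = 78.75): continuation = 1/1.03·[0.5600·4.7725 + 0.4400·25.9375] = 13.6748; exercise value = 6.2500 ≤ continuation, so V_d = 13.6748
Node 0 (S = 105): continuation = 1/1.03·[0.5600·2.0387 + 0.4400·13.6748] = 6.9501; exercise value = 0.0000 ≤ continuation, so V_0 = 6.9501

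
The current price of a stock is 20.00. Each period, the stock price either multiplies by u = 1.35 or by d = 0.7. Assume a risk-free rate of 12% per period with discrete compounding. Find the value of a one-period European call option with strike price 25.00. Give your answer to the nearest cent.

Risk-neutral probability p = (1 + 0.12 − 0.7)/(1.35 − 0.7) = 0.4200/0.6500 = 0.6462
Terminal stock prices: S_u = 27, S_d = 14
Terminal payoffs (S − K): max(2, 0) = 2, max(-11, 0) = 0
Node 0 (S = 20): V_0 = 1/1.12·[0.6462·2.0000 + 0.3538·0.0000] = 1.1538

1.15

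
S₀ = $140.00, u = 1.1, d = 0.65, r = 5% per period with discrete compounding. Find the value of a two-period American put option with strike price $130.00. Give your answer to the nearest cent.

Risk-neutral probability p = (1 + 0.05 − 0.65)/(1.1 − 0.65) = 0.4000/0.4500 = 0.8889
Terminal stock prices: S_uu = 169.4, S_ud = 100.1, S_dd = 59.15
Terminal payoffs (K − S): max(-39.4, 0) = 0, max(29.9, 0) = 29.9, max(70.85, 0) = 70.85
Node u (S = 154): continuation = 1/1.05·[0.8889·0.0000 + 0.1111·29.9000] = 3.1640; exercise value = 0.0000 ≤ continuation, so V_u = 3.1640
Node d (S = 91): continuation = 1/1.05·[0.8889·29.9000 + 0.1111·70.8500] = 32.8095; exercise value = 39.0000 > continuation, so V_d = 39.0000 (exercise)
Node 0 (S = 140): continuation = 1/1.05·[0.8889·3.1640 + 0.1111·39.0000] = 6.8055; exercise value = 0.0000 ≤ continuation, so V_0 = 6.8055

$6.81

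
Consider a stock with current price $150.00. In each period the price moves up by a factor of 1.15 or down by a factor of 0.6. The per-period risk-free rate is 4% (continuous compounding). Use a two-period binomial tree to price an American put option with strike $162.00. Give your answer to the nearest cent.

Risk-neutral probability p = (e^0.04 − 0.6)/(1.15 − 0.6) = 0.4408/0.5500 = 0.8015
Terminal stock prices: S_uu = 198.4, S_ud = 103.5, S_dd = 54
Terminal payoffs (K − S): max(-36.37, 0) = 0, max(58.5, 0) = 58.5, max(108, 0) = 108
Node u (S = 172.5): continuation = e^(−0.04)·[0.8015·0.0000 + 0.1985·58.5000] = 11.1584; exercise value = 0.0000 ≤ continuation, so V_u = 11.1584
Node d (S = 90): continuation = e^(−0.04)·[0.8015·58.5000 + 0.1985·108.0000] = 65.6479; exercise value = 72.0000 > continuation, so V_d = 72.0000 (exercise)
Node 0 (S = 150): continuation = e^(−0.04)·[0.8015·11.1584 + 0.1985·72.0000] = 22.3259; exercise value = 12.0000 ≤ continuation, so V_0 = 22.3259

$22.33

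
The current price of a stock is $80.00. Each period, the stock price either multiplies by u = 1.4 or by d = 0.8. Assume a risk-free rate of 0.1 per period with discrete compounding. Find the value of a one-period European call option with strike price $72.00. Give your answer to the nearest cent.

Risk-neutral probability p = (1 + 0.1 − 0.8)/(1.4 − 0.8) = 0.3000/0.6000 = 0.5000
Terminal stock prices: S_u = 112, S_d = 64
Terminal payoffs (S − K): max(40, 0) = 40, max(-8, 0) = 0
Node 0 (S = 80): V_0 = 1/1.1·[0.5000·40.0000 + 0.5000·0.0000] = 18.1818

$18.18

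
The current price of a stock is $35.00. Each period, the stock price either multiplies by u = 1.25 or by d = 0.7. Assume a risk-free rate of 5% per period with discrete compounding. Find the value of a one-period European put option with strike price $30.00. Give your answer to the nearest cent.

Risk-neutral probability p = (1 + 0.05 − 0.7)/(1.25 − 0.7) = 0.3500/0.5500 = 0.6364
Terminal stock prices: S_u = 43.75, S_d = 24.5
Terminal payoffs (K − S): max(-13.75, 0) = 0, max(5.5, 0) = 5.5
Node 0 (S = 35): V_0 = 1/1.05·[0.6364·0.0000 + 0.3636·5.5000] = 1.9048

$1.90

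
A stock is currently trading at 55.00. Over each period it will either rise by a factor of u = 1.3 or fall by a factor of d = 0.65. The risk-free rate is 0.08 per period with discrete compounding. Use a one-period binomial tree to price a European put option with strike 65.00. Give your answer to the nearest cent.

9.17

Risk-neutral probability p = (1 + 0.08 − 0.65)/(1.3 − 0.65) = 0.4300/0.6500 = 0.6615
Terminal stock prices: S_u = 71.5, S_d = 35.75
Terminal payoffs (K − S): max(-6.5, 0) = 0, max(29.25, 0) = 29.25
Node 0 (S = 55): V_0 = 1/1.08·[0.6615·0.0000 + 0.3385·29.2500] = 9.1667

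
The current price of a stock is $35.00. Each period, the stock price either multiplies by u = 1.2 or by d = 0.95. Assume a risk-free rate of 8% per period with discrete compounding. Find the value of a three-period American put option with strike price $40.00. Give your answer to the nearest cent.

$5.00

Risk-neutral probability p = (1 + 0.08 − 0.95)/(1.2 − 0.95) = 0.1300/0.2500 = 0.5200
Terminal stock prices: S_uuu = 60.48, S_uud = 47.88, S_udd = 37.91, S_ddd = 30.01
Terminal payoffs (K − S): max(-20.48, 0) = 0, max(-7.88, 0) = 0, max(2.095, 0) = 2.095, max(9.992, 0) = 9.992
Node uu (S = 50.4): continuation = 1/1.08·[0.5200·0.0000 + 0.4800·0.0000] = 0.0000; exercise value = 0.0000 ≤ continuation, so V_uu = 0.0000
Node ud (S = 39.9): continuation = 1/1.08·[0.5200·0.0000 + 0.4800·2.0950] = 0.9311; exercise value = 0.1000 ≤ continuation, so V_ud = 0.9311
Node dd (S = 31.59): continuation = 1/1.08·[0.5200·2.0950 + 0.4800·9.9919] = 5.4495; exercise value = 8.4125 > continuation, so V_dd = 8.4125 (exercise)
Node u (S = 42): continuation = 1/1.08·[0.5200·0.0000 + 0.4800·0.9311] = 0.4138; exercise value = 0.0000 ≤ continuation, so V_u = 0.4138
Node d (S = 33.25): continuation = 1/1.08·[0.5200·0.9311 + 0.4800·8.4125] = 4.1872; exercise value = 6.7500 > continuation, so V_d = 6.7500 (exercise)
Node 0 (S = 35): continuation = 1/1.08·[0.5200·0.4138 + 0.4800·6.7500] = 3.1993; exercise value = 5.0000 > continuation, so V_0 = 5.0000 (exercise)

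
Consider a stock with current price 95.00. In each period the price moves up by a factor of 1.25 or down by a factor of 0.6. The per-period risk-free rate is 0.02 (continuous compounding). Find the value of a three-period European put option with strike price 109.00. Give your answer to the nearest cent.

Risk-neutral probability p = (e^0.02 − 0.6)/(1.25 − 0.6) = 0.4202/0.6500 = 0.6465
Terminal stock prices: S_uuu = 185.5, S_uud = 89.06, S_udd = 42.75, S_ddd = 20.52
Terminal payoffs (K − S): max(-76.55, 0) = 0, max(19.94, 0) = 19.94, max(66.25, 0) = 66.25, max(88.48, 0) = 88.48
Node uu (S = 148.4): V_uu = e^(−0.02)·[0.6465·0.0000 + 0.3535·19.9375] = 6.9091
Node ud (S = 71.25): V_ud = e^(−0.02)·[0.6465·19.9375 + 0.3535·66.2500] = 35.5917
Node dd (S = 34.2): V_dd = e^(−0.02)·[0.6465·66.2500 + 0.3535·88.4800] = 72.6417
Node u (S = 118.8): V_u = e^(−0.02)·[0.6465·6.9091 + 0.3535·35.5917] = 16.7118
Node d (S = 57): V_d = e^(−0.02)·[0.6465·35.5917 + 0.3535·72.6417] = 47.7260
Node 0 (S = 95): V_0 = e^(−0.02)·[0.6465·16.7118 + 0.3535·47.7260] = 27.1284

27.13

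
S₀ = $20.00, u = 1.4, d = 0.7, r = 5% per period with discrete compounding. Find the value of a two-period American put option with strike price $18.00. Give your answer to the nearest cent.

$1.90

Risk-neutral probability p = (1 + 0.05 − 0.7)/(1.4 − 0.7) = 0.3500/0.7000 = 0.5000
Terminal stock prices: S_uu = 39.2, S_ud = 19.6, S_dd = 9.8
Terminal payoffs (K − S): max(-21.2, 0) = 0, max(-1.6, 0) = 0, max(8.2, 0) = 8.2
Node u (S = 28): continuation = 1/1.05·[0.5000·0.0000 + 0.5000·0.0000] = 0.0000; exercise value = 0.0000 ≤ continuation, so V_u = 0.0000
Node d (S = 14): continuation = 1/1.05·[0.5000·0.0000 + 0.5000·8.2000] = 3.9048; exercise value = 4.0000 > continuation, so V_d = 4.0000 (exercise)
Node 0 (S = 20): continuation = 1/1.05·[0.5000·0.0000 + 0.5000·4.0000] = 1.9048; exercise value = 0.0000 ≤ continuation, so V_0 = 1.9048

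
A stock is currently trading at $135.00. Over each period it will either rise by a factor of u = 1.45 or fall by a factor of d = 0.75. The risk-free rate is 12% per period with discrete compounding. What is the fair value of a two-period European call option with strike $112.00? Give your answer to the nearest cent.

Risk-neutral probability p = (1 + 0.12 − 0.75)/(1.45 − 0.75) = 0.3700/0.7000 = 0.5286
Terminal stock prices: S_uu = 283.8, S_ud = 146.8, S_dd = 75.94
Terminal payoffs (S − K): max(171.8, 0) = 171.8, max(34.81, 0) = 34.81, max(-36.06, 0) = 0
Node u (S = 195.8): V_u = 1/1.12·[0.5286·171.8375 + 0.4714·34.8125] = 95.7500
Node d (S = 101.2): V_d = 1/1.12·[0.5286·34.8125 + 0.4714·0.0000] = 16.4294
Node 0 (S = 135): V_0 = 1/1.12·[0.5286·95.7500 + 0.4714·16.4294] = 52.1036

$52.10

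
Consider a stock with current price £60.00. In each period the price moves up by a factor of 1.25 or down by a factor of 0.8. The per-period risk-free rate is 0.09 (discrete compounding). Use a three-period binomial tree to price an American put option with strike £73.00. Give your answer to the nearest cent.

£13.00

Risk-neutral probability p = (1 + 0.09 − 0.8)/(1.25 − 0.8) = 0.2900/0.4500 = 0.6444
Terminal stock prices: S_uuu = 117.2, S_uud = 75, S_udd = 48, S_ddd = 30.72
Terminal payoffs (K − S): max(-44.19, 0) = 0, max(-2, 0) = 0, max(25, 0) = 25, max(42.28, 0) = 42.28
Node uu (S = 93.75): continuation = 1/1.09·[0.6444·0.0000 + 0.3556·0.0000] = 0.0000; exercise value = 0.0000 ≤ continuation, so V_uu = 0.0000
Node ud (S = 60): continuation = 1/1.09·[0.6444·0.0000 + 0.3556·25.0000] = 8.1549; exercise value = 13.0000 > continuation, so V_ud = 13.0000 (exercise)
Node dd (S = 38.4): continuation = 1/1.09·[0.6444·25.0000 + 0.3556·42.2800] = 28.5725; exercise value = 34.6000 > continuation, so V_dd = 34.6000 (exercise)
Node u (S = 75): continuation = 1/1.09·[0.6444·0.0000 + 0.3556·13.0000] = 4.2406; exercise value = 0.0000 ≤ continuation, so V_u = 4.2406
Node d (S = 48): continuation = 1/1.09·[0.6444·13.0000 + 0.3556·34.6000] = 18.9725; exercise value = 25.0000 > continuation, so V_d = 25.0000 (exercise)
Node 0 (S = 60): continuation = 1/1.09·[0.6444·4.2406 + 0.3556·25.0000] = 10.6621; exercise value = 13.0000 > continuation, so V_0 = 13.0000 (exercise)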